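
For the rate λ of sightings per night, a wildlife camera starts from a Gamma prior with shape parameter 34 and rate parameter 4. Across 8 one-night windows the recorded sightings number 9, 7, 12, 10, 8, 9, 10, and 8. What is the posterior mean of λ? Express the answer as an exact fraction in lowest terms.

107/12

Total count: 9 + 7 + 12 + 10 + 8 + 9 + 10 + 8 = 73.
Total exposure: 8 nights.
Conjugate update: add total count to the shape and total exposure to the rate, giving Gamma(107, 12).
Posterior mean = α'/β' = 107/12.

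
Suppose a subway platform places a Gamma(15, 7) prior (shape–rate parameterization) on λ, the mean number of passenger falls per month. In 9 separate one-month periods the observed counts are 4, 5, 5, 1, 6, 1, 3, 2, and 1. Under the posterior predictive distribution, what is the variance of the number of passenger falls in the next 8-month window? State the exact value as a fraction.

129/4

Total count: 4 + 5 + 5 + 1 + 6 + 1 + 3 + 2 + 1 = 28.
Total exposure: 9 months.
Gamma(α, β) with Poisson data over total exposure Σt gives posterior Gamma(α+Σx, β+Σt) = Gamma(43, 16).
The posterior predictive for a window of length T is Negative Binomial with variance T·α'·(β'+T)/β'² = 8·43·24/256 = 129/4.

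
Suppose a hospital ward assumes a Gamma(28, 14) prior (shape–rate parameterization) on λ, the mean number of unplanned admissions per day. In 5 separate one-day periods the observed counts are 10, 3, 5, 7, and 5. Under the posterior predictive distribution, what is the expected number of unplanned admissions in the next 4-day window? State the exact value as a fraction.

232/19

Total count: 10 + 3 + 5 + 7 + 5 = 30.
Total exposure: 5 days.
Gamma(α, β) with Poisson data over total exposure Σt gives posterior Gamma(α+Σx, β+Σt) = Gamma(58, 19).
Predictive mean over a 4-day window = T·E[λ|data] = 4·58/19 = 232/19.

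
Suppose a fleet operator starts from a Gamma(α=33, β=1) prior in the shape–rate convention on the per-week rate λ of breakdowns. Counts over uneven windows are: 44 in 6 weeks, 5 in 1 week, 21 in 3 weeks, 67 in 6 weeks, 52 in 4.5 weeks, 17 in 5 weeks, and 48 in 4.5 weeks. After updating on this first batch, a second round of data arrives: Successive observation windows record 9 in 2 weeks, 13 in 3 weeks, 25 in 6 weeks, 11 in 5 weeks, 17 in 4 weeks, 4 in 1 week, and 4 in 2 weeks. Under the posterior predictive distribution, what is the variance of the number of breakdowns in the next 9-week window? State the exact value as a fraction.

1295/18

Total count: 44 + 5 + 21 + 67 + 52 + 17 + 48 = 254.
Total exposure: 6 + 1 + 3 + 6 + 4.5 + 5 + 4.5 = 30 weeks.
After the first batch: Gamma(33 + 254, 1 + 30) = Gamma(287, 31).
Total count: 9 + 13 + 25 + 11 + 17 + 4 + 4 = 83.
Total exposure: 2 + 3 + 6 + 5 + 4 + 1 + 2 = 23 weeks.
After the second batch: Gamma(287 + 83, 31 + 23) = Gamma(370, 54).
The posterior predictive for a window of length T is Negative Binomial with variance T·α'·(β'+T)/β'² = 9·370·63/2916 = 1295/18.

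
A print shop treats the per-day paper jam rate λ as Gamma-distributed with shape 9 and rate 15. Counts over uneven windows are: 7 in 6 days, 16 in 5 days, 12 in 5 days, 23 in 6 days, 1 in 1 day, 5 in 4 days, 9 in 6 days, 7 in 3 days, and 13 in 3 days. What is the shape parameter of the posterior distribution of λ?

102

Total count: 7 + 16 + 12 + 23 + 1 + 5 + 9 + 7 + 13 = 93.
Total exposure: 6 + 5 + 5 + 6 + 1 + 4 + 6 + 3 + 3 = 39 days.
Posterior: α' = 9 + 93 = 102, β' = 15 + 39 = 54.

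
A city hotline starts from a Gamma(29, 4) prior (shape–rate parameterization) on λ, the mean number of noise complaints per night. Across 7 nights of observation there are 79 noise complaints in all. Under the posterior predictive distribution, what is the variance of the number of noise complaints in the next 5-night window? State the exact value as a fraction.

8640/121

Total count 79 over total exposure 7 nights.
Posterior: α' = 29 + 79 = 108, β' = 4 + 7 = 11.
The posterior predictive for a window of length T is Negative Binomial with variance T·α'·(β'+T)/β'² = 5·108·16/121 = 8640/121.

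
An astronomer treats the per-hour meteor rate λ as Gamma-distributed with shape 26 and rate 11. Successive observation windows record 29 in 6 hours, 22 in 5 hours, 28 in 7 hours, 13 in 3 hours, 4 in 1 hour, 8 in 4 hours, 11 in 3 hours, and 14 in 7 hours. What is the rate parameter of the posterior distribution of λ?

47

Total count: 29 + 22 + 28 + 13 + 4 + 8 + 11 + 14 = 129.
Total exposure: 6 + 5 + 7 + 3 + 1 + 4 + 3 + 7 = 36 hours.
Conjugate update: add total count to the shape and total exposure to the rate, giving Gamma(155, 47).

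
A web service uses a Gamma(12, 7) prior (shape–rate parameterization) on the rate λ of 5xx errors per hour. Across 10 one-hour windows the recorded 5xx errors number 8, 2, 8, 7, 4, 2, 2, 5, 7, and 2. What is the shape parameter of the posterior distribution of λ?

Total count: 8 + 2 + 8 + 7 + 4 + 2 + 2 + 5 + 7 + 2 = 47.
Total exposure: 10 hours.
Gamma(α, β) with Poisson data over total exposure Σt gives posterior Gamma(α+Σx, β+Σt) = Gamma(59, 17).

59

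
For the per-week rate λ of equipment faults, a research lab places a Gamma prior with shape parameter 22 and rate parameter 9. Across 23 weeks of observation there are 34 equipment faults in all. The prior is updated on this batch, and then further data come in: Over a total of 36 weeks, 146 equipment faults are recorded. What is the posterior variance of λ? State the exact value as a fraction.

Total count 34 over total exposure 23 weeks.
After the first batch: Gamma(22 + 34, 9 + 23) = Gamma(56, 32).
Total count 146 over total exposure 36 weeks.
After the second batch: Gamma(56 + 146, 32 + 36) = Gamma(202, 68).
Posterior variance = α'/β'² = 202/4624 = 101/2312.

101/2312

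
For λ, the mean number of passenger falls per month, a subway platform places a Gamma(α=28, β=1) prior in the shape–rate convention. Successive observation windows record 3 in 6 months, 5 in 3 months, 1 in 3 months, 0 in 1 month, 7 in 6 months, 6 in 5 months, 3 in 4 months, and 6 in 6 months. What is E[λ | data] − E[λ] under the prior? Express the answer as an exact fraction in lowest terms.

-921/35

Total count: 3 + 5 + 1 + 0 + 7 + 6 + 3 + 6 = 31.
Total exposure: 6 + 3 + 3 + 1 + 6 + 5 + 4 + 6 = 34 months.
Posterior: α' = 28 + 31 = 59, β' = 1 + 34 = 35.
Posterior mean = 59/35 = 59/35; prior mean = 28/1 = 28. Difference = 59/35 − 28 = -921/35.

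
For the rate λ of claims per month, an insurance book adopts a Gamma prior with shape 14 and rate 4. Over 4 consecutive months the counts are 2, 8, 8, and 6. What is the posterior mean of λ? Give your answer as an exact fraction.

Total count: 2 + 8 + 8 + 6 = 24.
Total exposure: 4 months.
Conjugate update: add total count to the shape and total exposure to the rate, giving Gamma(38, 8).
Posterior mean = α'/β' = 38/8 = 19/4.

19/4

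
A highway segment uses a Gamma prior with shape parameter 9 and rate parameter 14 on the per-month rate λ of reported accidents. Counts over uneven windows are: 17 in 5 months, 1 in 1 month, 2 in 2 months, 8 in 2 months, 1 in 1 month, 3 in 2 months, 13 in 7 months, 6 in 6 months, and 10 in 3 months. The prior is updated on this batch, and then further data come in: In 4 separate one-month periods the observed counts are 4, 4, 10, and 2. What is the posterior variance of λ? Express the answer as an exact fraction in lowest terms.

Total count: 17 + 1 + 2 + 8 + 1 + 3 + 13 + 6 + 10 = 61.
Total exposure: 5 + 1 + 2 + 2 + 1 + 2 + 7 + 6 + 3 = 29 months.
After the first batch: Gamma(9 + 61, 14 + 29) = Gamma(70, 43).
Total count: 4 + 4 + 10 + 2 = 20.
Total exposure: 4 months.
After the second batch: Gamma(70 + 20, 43 + 4) = Gamma(90, 47).
Posterior variance = α'/β'² = 90/2209.

90/2209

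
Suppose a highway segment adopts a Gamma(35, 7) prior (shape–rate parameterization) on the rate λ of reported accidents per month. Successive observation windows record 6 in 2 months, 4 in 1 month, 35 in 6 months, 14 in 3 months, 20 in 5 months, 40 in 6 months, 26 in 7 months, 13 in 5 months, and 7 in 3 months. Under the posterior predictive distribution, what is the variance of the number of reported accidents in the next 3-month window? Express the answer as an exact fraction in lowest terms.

128/9

Total count: 6 + 4 + 35 + 14 + 20 + 40 + 26 + 13 + 7 = 165.
Total exposure: 2 + 1 + 6 + 3 + 5 + 6 + 7 + 5 + 3 = 38 months.
Conjugate update: add total count to the shape and total exposure to the rate, giving Gamma(200, 45).
The posterior predictive for a window of length T is Negative Binomial with variance T·α'·(β'+T)/β'² = 3·200·48/2025 = 128/9.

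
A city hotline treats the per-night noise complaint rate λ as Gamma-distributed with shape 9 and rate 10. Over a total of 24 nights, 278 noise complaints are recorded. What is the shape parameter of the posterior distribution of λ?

Total count 278 over total exposure 24 nights.
By Gamma–Poisson conjugacy, the posterior is Gamma(α + Σx, β + Σt) = Gamma(9 + 278, 10 + 24) = Gamma(287, 34).

287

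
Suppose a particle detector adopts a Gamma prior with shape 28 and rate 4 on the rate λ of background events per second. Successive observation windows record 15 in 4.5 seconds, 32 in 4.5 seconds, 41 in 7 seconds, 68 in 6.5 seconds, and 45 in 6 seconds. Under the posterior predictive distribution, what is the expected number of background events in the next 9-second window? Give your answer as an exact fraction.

4122/65

Total count: 15 + 32 + 41 + 68 + 45 = 201.
Total exposure: 4.5 + 4.5 + 7 + 6.5 + 6 = 28.5 seconds.
By Gamma–Poisson conjugacy, the posterior is Gamma(α + Σx, β + Σt) = Gamma(28 + 201, 4 + 28.5) = Gamma(229, 65/2).
Predictive mean over a 9-second window = T·E[λ|data] = 9·229/(65/2) = 4122/65.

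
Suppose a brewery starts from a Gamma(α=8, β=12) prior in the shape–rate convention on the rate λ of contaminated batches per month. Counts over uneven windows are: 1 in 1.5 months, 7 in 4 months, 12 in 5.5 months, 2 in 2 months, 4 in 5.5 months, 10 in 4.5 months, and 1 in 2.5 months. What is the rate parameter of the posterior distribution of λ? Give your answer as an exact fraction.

75/2

Total count: 1 + 7 + 12 + 2 + 4 + 10 + 1 = 37.
Total exposure: 1.5 + 4 + 5.5 + 2 + 5.5 + 4.5 + 2.5 = 25.5 months.
The Gamma prior is conjugate for the Poisson rate, so λ | data ~ Gamma(8+37, 12+25.5) = Gamma(45, 75/2).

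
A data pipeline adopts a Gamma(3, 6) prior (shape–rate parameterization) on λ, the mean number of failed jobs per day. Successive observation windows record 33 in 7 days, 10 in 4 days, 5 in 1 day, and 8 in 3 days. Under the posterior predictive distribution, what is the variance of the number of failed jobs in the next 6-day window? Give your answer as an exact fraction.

Total count: 33 + 10 + 5 + 8 = 56.
Total exposure: 7 + 4 + 1 + 3 = 15 days.
Conjugate update: add total count to the shape and total exposure to the rate, giving Gamma(59, 21).
The posterior predictive for a window of length T is Negative Binomial with variance T·α'·(β'+T)/β'² = 6·59·27/441 = 1062/49.

1062/49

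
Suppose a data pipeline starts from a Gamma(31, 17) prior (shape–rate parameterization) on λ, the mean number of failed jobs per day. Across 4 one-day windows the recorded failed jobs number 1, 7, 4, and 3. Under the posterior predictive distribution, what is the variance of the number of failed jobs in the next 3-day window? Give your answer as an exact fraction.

Total count: 1 + 7 + 4 + 3 = 15.
Total exposure: 4 days.
Gamma(α, β) with Poisson data over total exposure Σt gives posterior Gamma(α+Σx, β+Σt) = Gamma(46, 21).
The posterior predictive for a window of length T is Negative Binomial with variance T·α'·(β'+T)/β'² = 3·46·24/441 = 368/49.

368/49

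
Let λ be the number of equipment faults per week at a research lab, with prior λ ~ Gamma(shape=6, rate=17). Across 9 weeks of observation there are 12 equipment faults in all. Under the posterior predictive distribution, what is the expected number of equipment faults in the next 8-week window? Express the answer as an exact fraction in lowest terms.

Total count 12 over total exposure 9 weeks.
Posterior: α' = 6 + 12 = 18, β' = 17 + 9 = 26.
Predictive mean over an 8-week window = T·E[λ|data] = 8·18/26 = 72/13.

72/13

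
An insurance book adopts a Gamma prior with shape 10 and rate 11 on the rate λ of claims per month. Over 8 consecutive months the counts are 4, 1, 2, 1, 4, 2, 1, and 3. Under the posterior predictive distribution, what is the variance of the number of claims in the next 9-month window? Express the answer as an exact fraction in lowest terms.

7056/361

Total count: 4 + 1 + 2 + 1 + 4 + 2 + 1 + 3 = 18.
Total exposure: 8 months.
By Gamma–Poisson conjugacy, the posterior is Gamma(α + Σx, β + Σt) = Gamma(10 + 18, 11 + 8) = Gamma(28, 19).
The posterior predictive for a window of length T is Negative Binomial with variance T·α'·(β'+T)/β'² = 9·28·28/361 = 7056/361.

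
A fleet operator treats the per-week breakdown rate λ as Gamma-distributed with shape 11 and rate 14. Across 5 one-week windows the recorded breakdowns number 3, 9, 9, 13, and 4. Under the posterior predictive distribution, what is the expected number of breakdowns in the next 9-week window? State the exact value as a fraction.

Total count: 3 + 9 + 9 + 13 + 4 = 38.
Total exposure: 5 weeks.
The Gamma prior is conjugate for the Poisson rate, so λ | data ~ Gamma(11+38, 14+5) = Gamma(49, 19).
Predictive mean over a 9-week window = T·E[λ|data] = 9·49/19 = 441/19.

441/19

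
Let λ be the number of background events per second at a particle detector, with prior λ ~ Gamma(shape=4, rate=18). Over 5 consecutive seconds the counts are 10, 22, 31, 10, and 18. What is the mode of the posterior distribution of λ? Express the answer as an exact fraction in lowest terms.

Total count: 10 + 22 + 31 + 10 + 18 = 91.
Total exposure: 5 seconds.
By Gamma–Poisson conjugacy, the posterior is Gamma(α + Σx, β + Σt) = Gamma(4 + 91, 18 + 5) = Gamma(95, 23).
Posterior mode = (α'−1)/β' = 94/23.

94/23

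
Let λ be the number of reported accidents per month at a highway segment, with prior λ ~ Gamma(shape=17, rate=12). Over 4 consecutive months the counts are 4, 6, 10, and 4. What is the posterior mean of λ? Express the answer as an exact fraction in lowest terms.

Total count: 4 + 6 + 10 + 4 = 24.
Total exposure: 4 months.
By Gamma–Poisson conjugacy, the posterior is Gamma(α + Σx, β + Σt) = Gamma(17 + 24, 12 + 4) = Gamma(41, 16).
Posterior mean = α'/β' = 41/16.

41/16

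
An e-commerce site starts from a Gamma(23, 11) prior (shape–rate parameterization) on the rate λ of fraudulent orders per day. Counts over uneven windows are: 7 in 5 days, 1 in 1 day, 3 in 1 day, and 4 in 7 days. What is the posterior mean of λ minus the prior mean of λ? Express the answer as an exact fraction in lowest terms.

Total count: 7 + 1 + 3 + 4 = 15.
Total exposure: 5 + 1 + 1 + 7 = 14 days.
By Gamma–Poisson conjugacy, the posterior is Gamma(α + Σx, β + Σt) = Gamma(23 + 15, 11 + 14) = Gamma(38, 25).
Posterior mean = 38/25 = 38/25; prior mean = 23/11 = 23/11. Difference = 38/25 − 23/11 = -157/275.

-157/275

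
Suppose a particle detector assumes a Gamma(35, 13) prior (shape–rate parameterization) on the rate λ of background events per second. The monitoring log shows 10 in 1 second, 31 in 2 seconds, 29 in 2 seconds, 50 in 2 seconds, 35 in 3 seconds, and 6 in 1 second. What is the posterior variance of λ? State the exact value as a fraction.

Total count: 10 + 31 + 29 + 50 + 35 + 6 = 161.
Total exposure: 1 + 2 + 2 + 2 + 3 + 1 = 11 seconds.
By Gamma–Poisson conjugacy, the posterior is Gamma(α + Σx, β + Σt) = Gamma(35 + 161, 13 + 11) = Gamma(196, 24).
Posterior variance = α'/β'² = 196/576 = 49/144.

49/144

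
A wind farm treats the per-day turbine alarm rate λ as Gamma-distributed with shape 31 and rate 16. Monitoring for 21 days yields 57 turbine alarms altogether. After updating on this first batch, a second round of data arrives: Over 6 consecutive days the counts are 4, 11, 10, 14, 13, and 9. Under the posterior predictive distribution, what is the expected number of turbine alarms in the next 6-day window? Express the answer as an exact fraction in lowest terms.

894/43

Total count 57 over total exposure 21 days.
After the first batch: Gamma(31 + 57, 16 + 21) = Gamma(88, 37).
Total count: 4 + 11 + 10 + 14 + 13 + 9 = 61.
Total exposure: 6 days.
After the second batch: Gamma(88 + 61, 37 + 6) = Gamma(149, 43).
Predictive mean over a 6-day window = T·E[λ|data] = 6·149/43 = 894/43.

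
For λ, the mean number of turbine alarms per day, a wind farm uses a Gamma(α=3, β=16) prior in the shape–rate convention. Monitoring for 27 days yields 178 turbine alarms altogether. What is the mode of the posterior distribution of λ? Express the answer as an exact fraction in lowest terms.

Total count 178 over total exposure 27 days.
Posterior: α' = 3 + 178 = 181, β' = 16 + 27 = 43.
Posterior mode = (α'−1)/β' = 180/43.

180/43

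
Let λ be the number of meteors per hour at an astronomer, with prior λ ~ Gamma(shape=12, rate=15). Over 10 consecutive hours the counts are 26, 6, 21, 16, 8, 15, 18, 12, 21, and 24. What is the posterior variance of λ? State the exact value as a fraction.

179/625

Total count: 26 + 6 + 21 + 16 + 8 + 15 + 18 + 12 + 21 + 24 = 167.
Total exposure: 10 hours.
Conjugate update: add total count to the shape and total exposure to the rate, giving Gamma(179, 25).
Posterior variance = α'/β'² = 179/625.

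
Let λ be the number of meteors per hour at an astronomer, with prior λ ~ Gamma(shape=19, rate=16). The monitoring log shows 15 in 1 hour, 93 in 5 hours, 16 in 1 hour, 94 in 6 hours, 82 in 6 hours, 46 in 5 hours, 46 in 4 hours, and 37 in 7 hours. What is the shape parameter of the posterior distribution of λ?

448

Total count: 15 + 93 + 16 + 94 + 82 + 46 + 46 + 37 = 429.
Total exposure: 1 + 5 + 1 + 6 + 6 + 5 + 4 + 7 = 35 hours.
The Gamma prior is conjugate for the Poisson rate, so λ | data ~ Gamma(19+429, 16+35) = Gamma(448, 51).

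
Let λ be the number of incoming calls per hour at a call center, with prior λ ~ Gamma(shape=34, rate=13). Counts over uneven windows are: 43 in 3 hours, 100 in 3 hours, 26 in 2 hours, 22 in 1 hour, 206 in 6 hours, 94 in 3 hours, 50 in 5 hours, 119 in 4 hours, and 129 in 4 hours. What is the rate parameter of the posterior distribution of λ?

Total count: 43 + 100 + 26 + 22 + 206 + 94 + 50 + 119 + 129 = 789.
Total exposure: 3 + 3 + 2 + 1 + 6 + 3 + 5 + 4 + 4 = 31 hours.
Conjugate update: add total count to the shape and total exposure to the rate, giving Gamma(823, 44).

44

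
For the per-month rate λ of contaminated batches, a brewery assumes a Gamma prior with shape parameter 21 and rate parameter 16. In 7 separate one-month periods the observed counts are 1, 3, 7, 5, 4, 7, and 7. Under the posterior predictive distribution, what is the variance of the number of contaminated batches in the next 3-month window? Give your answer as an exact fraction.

Total count: 1 + 3 + 7 + 5 + 4 + 7 + 7 = 34.
Total exposure: 7 months.
Posterior: α' = 21 + 34 = 55, β' = 16 + 7 = 23.
The posterior predictive for a window of length T is Negative Binomial with variance T·α'·(β'+T)/β'² = 3·55·26/529 = 4290/529.

4290/529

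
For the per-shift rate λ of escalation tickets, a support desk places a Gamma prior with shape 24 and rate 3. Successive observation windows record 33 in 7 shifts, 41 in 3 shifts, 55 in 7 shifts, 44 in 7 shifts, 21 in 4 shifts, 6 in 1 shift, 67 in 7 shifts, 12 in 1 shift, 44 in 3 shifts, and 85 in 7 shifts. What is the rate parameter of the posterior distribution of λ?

50

Total count: 33 + 41 + 55 + 44 + 21 + 6 + 67 + 12 + 44 + 85 = 408.
Total exposure: 7 + 3 + 7 + 7 + 4 + 1 + 7 + 1 + 3 + 7 = 47 shifts.
By Gamma–Poisson conjugacy, the posterior is Gamma(α + Σx, β + Σt) = Gamma(24 + 408, 3 + 47) = Gamma(432, 50).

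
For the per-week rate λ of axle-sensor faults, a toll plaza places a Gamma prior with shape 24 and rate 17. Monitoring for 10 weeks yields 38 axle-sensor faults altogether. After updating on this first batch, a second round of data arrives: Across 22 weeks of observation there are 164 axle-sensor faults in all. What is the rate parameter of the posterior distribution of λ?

49

Total count 38 over total exposure 10 weeks.
After the first batch: Gamma(24 + 38, 17 + 10) = Gamma(62, 27).
Total count 164 over total exposure 22 weeks.
After the second batch: Gamma(62 + 164, 27 + 22) = Gamma(226, 49).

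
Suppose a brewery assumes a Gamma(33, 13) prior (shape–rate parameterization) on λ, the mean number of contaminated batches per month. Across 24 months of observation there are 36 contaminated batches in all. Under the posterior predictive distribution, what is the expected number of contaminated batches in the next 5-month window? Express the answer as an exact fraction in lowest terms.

345/37

Total count 36 over total exposure 24 months.
Gamma(α, β) with Poisson data over total exposure Σt gives posterior Gamma(α+Σx, β+Σt) = Gamma(69, 37).
Predictive mean over a 5-month window = T·E[λ|data] = 5·69/37 = 345/37.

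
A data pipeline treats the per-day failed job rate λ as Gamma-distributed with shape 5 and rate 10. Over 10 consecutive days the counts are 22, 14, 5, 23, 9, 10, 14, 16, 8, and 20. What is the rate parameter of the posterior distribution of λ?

Total count: 22 + 14 + 5 + 23 + 9 + 10 + 14 + 16 + 8 + 20 = 141.
Total exposure: 10 days.
Gamma(α, β) with Poisson data over total exposure Σt gives posterior Gamma(α+Σx, β+Σt) = Gamma(146, 20).

20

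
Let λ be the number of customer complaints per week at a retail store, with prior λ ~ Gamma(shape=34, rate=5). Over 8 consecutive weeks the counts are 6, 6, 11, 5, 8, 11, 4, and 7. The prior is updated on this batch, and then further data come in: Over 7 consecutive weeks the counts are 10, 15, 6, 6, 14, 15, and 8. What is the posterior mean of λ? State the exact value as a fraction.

83/10

Total count: 6 + 6 + 11 + 5 + 8 + 11 + 4 + 7 = 58.
Total exposure: 8 weeks.
After the first batch: Gamma(34 + 58, 5 + 8) = Gamma(92, 13).
Total count: 10 + 15 + 6 + 6 + 14 + 15 + 8 = 74.
Total exposure: 7 weeks.
After the second batch: Gamma(92 + 74, 13 + 7) = Gamma(166, 20).
Posterior mean = α'/β' = 166/20 = 83/10.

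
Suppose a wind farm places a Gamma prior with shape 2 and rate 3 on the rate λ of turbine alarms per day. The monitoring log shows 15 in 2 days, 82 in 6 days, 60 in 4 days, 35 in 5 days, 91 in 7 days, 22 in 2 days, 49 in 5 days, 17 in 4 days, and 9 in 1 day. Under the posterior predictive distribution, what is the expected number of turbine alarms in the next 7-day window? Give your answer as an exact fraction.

2674/39

Total count: 15 + 82 + 60 + 35 + 91 + 22 + 49 + 17 + 9 = 380.
Total exposure: 2 + 6 + 4 + 5 + 7 + 2 + 5 + 4 + 1 = 36 days.
Conjugate update: add total count to the shape and total exposure to the rate, giving Gamma(382, 39).
Predictive mean over a 7-day window = T·E[λ|data] = 7·382/39 = 2674/39.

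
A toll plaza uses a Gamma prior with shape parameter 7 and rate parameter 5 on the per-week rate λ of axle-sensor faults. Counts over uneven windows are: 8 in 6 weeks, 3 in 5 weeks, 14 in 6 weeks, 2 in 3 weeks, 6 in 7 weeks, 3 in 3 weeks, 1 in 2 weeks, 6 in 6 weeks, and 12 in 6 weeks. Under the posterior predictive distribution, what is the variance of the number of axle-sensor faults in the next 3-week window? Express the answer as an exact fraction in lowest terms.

9672/2401

Total count: 8 + 3 + 14 + 2 + 6 + 3 + 1 + 6 + 12 = 55.
Total exposure: 6 + 5 + 6 + 3 + 7 + 3 + 2 + 6 + 6 = 44 weeks.
Conjugate update: add total count to the shape and total exposure to the rate, giving Gamma(62, 49).
The posterior predictive for a window of length T is Negative Binomial with variance T·α'·(β'+T)/β'² = 3·62·52/2401 = 9672/2401.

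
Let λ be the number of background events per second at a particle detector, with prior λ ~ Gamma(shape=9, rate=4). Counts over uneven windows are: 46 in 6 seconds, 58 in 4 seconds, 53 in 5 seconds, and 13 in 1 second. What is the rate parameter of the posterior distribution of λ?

Total count: 46 + 58 + 53 + 13 = 170.
Total exposure: 6 + 4 + 5 + 1 = 16 seconds.
By Gamma–Poisson conjugacy, the posterior is Gamma(α + Σx, β + Σt) = Gamma(9 + 170, 4 + 16) = Gamma(179, 20).

20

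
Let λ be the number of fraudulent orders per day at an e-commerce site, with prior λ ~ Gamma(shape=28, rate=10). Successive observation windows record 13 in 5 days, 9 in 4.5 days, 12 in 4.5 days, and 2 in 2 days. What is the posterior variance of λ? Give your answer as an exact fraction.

16/169

Total count: 13 + 9 + 12 + 2 = 36.
Total exposure: 5 + 4.5 + 4.5 + 2 = 16 days.
Posterior: α' = 28 + 36 = 64, β' = 10 + 16 = 26.
Posterior variance = α'/β'² = 64/676 = 16/169.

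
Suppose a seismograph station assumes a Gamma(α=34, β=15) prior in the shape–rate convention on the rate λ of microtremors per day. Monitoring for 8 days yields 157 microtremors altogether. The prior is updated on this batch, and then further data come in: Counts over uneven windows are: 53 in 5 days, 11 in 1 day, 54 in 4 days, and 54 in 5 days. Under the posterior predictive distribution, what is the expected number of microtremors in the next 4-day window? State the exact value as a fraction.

726/19

Total count 157 over total exposure 8 days.
After the first batch: Gamma(34 + 157, 15 + 8) = Gamma(191, 23).
Total count: 53 + 11 + 54 + 54 = 172.
Total exposure: 5 + 1 + 4 + 5 = 15 days.
After the second batch: Gamma(191 + 172, 23 + 15) = Gamma(363, 38).
Predictive mean over a 4-day window = T·E[λ|data] = 4·363/38 = 726/19.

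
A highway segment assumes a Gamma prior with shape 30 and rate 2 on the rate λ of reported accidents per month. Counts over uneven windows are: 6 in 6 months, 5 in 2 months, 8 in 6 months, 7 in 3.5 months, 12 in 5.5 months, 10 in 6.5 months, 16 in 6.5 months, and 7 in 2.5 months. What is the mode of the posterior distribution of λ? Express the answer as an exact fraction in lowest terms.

Total count: 6 + 5 + 8 + 7 + 12 + 10 + 16 + 7 = 71.
Total exposure: 6 + 2 + 6 + 3.5 + 5.5 + 6.5 + 6.5 + 2.5 = 38.5 months.
Gamma(α, β) with Poisson data over total exposure Σt gives posterior Gamma(α+Σx, β+Σt) = Gamma(101, 81/2).
Posterior mode = (α'−1)/β' = 100/(81/2) = 200/81.

200/81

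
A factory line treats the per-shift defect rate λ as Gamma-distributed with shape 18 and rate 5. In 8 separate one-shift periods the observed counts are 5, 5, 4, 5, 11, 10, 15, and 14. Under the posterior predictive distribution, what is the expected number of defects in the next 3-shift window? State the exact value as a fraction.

261/13

Total count: 5 + 5 + 4 + 5 + 11 + 10 + 15 + 14 = 69.
Total exposure: 8 shifts.
Gamma(α, β) with Poisson data over total exposure Σt gives posterior Gamma(α+Σx, β+Σt) = Gamma(87, 13).
Predictive mean over a 3-shift window = T·E[λ|data] = 3·87/13 = 261/13.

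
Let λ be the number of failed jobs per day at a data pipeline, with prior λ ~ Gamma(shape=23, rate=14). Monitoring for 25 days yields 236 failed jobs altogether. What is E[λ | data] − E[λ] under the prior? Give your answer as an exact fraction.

Total count 236 over total exposure 25 days.
Conjugate update: add total count to the shape and total exposure to the rate, giving Gamma(259, 39).
Posterior mean = 259/39 = 259/39; prior mean = 23/14 = 23/14. Difference = 259/39 − 23/14 = 2729/546.

2729/546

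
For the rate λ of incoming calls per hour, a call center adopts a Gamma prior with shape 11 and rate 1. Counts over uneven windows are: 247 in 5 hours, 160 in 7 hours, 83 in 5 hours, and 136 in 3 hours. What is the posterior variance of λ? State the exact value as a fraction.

13/9

Total count: 247 + 160 + 83 + 136 = 626.
Total exposure: 5 + 7 + 5 + 3 = 20 hours.
Conjugate update: add total count to the shape and total exposure to the rate, giving Gamma(637, 21).
Posterior variance = α'/β'² = 637/441 = 13/9.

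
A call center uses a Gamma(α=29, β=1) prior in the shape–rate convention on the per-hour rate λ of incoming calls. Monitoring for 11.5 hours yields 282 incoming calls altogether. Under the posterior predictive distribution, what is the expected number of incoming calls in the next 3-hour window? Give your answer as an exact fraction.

1866/25

Total count 282 over total exposure 11.5 hours.
Posterior: α' = 29 + 282 = 311, β' = 1 + 11.5 = 25/2.
Predictive mean over a 3-hour window = T·E[λ|data] = 3·311/(25/2) = 1866/25.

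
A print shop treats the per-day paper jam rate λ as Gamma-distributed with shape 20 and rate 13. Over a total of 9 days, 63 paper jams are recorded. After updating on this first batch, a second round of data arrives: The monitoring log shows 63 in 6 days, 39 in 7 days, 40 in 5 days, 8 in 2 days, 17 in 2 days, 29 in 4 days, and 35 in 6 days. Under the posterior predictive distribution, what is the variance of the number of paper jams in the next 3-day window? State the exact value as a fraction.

Total count 63 over total exposure 9 days.
After the first batch: Gamma(20 + 63, 13 + 9) = Gamma(83, 22).
Total count: 63 + 39 + 40 + 8 + 17 + 29 + 35 = 231.
Total exposure: 6 + 7 + 5 + 2 + 2 + 4 + 6 = 32 days.
After the second batch: Gamma(83 + 231, 22 + 32) = Gamma(314, 54).
The posterior predictive for a window of length T is Negative Binomial with variance T·α'·(β'+T)/β'² = 3·314·57/2916 = 2983/162.

2983/162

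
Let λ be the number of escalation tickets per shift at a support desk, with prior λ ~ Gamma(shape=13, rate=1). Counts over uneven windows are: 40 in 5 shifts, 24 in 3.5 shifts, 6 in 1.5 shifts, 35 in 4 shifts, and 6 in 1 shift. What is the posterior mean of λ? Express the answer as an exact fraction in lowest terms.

31/4

Total count: 40 + 24 + 6 + 35 + 6 = 111.
Total exposure: 5 + 3.5 + 1.5 + 4 + 1 = 15 shifts.
By Gamma–Poisson conjugacy, the posterior is Gamma(α + Σx, β + Σt) = Gamma(13 + 111, 1 + 15) = Gamma(124, 16).
Posterior mean = α'/β' = 124/16 = 31/4.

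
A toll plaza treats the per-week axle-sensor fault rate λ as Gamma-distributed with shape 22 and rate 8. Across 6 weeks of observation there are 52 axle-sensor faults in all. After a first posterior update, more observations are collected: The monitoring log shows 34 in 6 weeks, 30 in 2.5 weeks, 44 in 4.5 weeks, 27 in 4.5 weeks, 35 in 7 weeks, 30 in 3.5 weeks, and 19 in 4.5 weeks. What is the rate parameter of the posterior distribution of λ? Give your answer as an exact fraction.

Total count 52 over total exposure 6 weeks.
After the first batch: Gamma(22 + 52, 8 + 6) = Gamma(74, 14).
Total count: 34 + 30 + 44 + 27 + 35 + 30 + 19 = 219.
Total exposure: 6 + 2.5 + 4.5 + 4.5 + 7 + 3.5 + 4.5 = 32.5 weeks.
After the second batch: Gamma(74 + 219, 14 + 32.5) = Gamma(293, 93/2).

93/2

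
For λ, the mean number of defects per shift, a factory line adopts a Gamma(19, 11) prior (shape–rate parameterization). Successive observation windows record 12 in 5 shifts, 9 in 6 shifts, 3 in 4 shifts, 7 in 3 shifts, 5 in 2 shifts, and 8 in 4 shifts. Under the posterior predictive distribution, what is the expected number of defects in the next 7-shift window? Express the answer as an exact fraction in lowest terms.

63/5

Total count: 12 + 9 + 3 + 7 + 5 + 8 = 44.
Total exposure: 5 + 6 + 4 + 3 + 2 + 4 = 24 shifts.
The Gamma prior is conjugate for the Poisson rate, so λ | data ~ Gamma(19+44, 11+24) = Gamma(63, 35).
Predictive mean over a 7-shift window = T·E[λ|data] = 7·63/35 = 63/5.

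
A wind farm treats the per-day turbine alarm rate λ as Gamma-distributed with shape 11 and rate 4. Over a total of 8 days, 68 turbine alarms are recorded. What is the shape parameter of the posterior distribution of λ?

Total count 68 over total exposure 8 days.
Posterior: α' = 11 + 68 = 79, β' = 4 + 8 = 12.

79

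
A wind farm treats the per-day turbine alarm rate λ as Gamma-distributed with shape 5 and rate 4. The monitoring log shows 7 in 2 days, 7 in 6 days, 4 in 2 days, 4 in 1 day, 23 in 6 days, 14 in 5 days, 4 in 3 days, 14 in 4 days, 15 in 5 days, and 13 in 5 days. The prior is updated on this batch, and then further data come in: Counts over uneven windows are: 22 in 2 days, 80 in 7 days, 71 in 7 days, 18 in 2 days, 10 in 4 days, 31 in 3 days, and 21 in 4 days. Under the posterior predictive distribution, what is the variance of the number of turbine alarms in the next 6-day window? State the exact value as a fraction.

1573/48

Total count: 7 + 7 + 4 + 4 + 23 + 14 + 4 + 14 + 15 + 13 = 105.
Total exposure: 2 + 6 + 2 + 1 + 6 + 5 + 3 + 4 + 5 + 5 = 39 days.
After the first batch: Gamma(5 + 105, 4 + 39) = Gamma(110, 43).
Total count: 22 + 80 + 71 + 18 + 10 + 31 + 21 = 253.
Total exposure: 2 + 7 + 7 + 2 + 4 + 3 + 4 = 29 days.
After the second batch: Gamma(110 + 253, 43 + 29) = Gamma(363, 72).
The posterior predictive for a window of length T is Negative Binomial with variance T·α'·(β'+T)/β'² = 6·363·78/5184 = 1573/48.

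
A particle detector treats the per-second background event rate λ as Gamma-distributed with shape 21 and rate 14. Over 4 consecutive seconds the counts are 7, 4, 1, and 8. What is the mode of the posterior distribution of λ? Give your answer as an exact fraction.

20/9

Total count: 7 + 4 + 1 + 8 = 20.
Total exposure: 4 seconds.
The Gamma prior is conjugate for the Poisson rate, so λ | data ~ Gamma(21+20, 14+4) = Gamma(41, 18).
Posterior mode = (α'−1)/β' = 40/18 = 20/9.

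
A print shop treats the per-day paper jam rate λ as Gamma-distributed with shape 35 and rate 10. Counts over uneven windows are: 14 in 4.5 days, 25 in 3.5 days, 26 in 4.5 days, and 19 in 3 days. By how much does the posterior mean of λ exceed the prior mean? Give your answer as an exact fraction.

Total count: 14 + 25 + 26 + 19 = 84.
Total exposure: 4.5 + 3.5 + 4.5 + 3 = 15.5 days.
By Gamma–Poisson conjugacy, the posterior is Gamma(α + Σx, β + Σt) = Gamma(35 + 84, 10 + 15.5) = Gamma(119, 51/2).
Posterior mean = 119/(51/2) = 14/3; prior mean = 35/10 = 7/2. Difference = 14/3 − 7/2 = 7/6.

7/6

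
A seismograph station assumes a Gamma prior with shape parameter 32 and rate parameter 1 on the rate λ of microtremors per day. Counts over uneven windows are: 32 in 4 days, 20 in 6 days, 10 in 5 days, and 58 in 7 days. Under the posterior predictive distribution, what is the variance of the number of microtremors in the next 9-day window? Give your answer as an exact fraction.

Total count: 32 + 20 + 10 + 58 = 120.
Total exposure: 4 + 6 + 5 + 7 = 22 days.
The Gamma prior is conjugate for the Poisson rate, so λ | data ~ Gamma(32+120, 1+22) = Gamma(152, 23).
The posterior predictive for a window of length T is Negative Binomial with variance T·α'·(β'+T)/β'² = 9·152·32/529 = 43776/529.

43776/529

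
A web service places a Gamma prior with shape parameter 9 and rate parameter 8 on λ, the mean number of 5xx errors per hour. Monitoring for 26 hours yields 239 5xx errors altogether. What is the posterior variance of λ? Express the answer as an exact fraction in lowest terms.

62/289

Total count 239 over total exposure 26 hours.
By Gamma–Poisson conjugacy, the posterior is Gamma(α + Σx, β + Σt) = Gamma(9 + 239, 8 + 26) = Gamma(248, 34).
Posterior variance = α'/β'² = 248/1156 = 62/289.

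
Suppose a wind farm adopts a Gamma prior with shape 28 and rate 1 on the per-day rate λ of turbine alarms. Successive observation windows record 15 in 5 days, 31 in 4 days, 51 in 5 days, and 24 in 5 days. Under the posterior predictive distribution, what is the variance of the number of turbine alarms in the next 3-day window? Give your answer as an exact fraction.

Total count: 15 + 31 + 51 + 24 = 121.
Total exposure: 5 + 4 + 5 + 5 = 19 days.
Posterior: α' = 28 + 121 = 149, β' = 1 + 19 = 20.
The posterior predictive for a window of length T is Negative Binomial with variance T·α'·(β'+T)/β'² = 3·149·23/400 = 10281/400.

10281/400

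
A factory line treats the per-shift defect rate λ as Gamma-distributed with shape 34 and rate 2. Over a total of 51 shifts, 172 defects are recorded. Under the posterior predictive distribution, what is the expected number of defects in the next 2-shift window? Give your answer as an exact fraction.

412/53

Total count 172 over total exposure 51 shifts.
The Gamma prior is conjugate for the Poisson rate, so λ | data ~ Gamma(34+172, 2+51) = Gamma(206, 53).
Predictive mean over a 2-shift window = T·E[λ|data] = 2·206/53 = 412/53.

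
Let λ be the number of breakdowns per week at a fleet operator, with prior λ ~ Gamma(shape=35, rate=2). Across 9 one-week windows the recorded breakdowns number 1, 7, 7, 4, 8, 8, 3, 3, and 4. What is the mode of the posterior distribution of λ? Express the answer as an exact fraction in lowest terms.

79/11

Total count: 1 + 7 + 7 + 4 + 8 + 8 + 3 + 3 + 4 = 45.
Total exposure: 9 weeks.
The Gamma prior is conjugate for the Poisson rate, so λ | data ~ Gamma(35+45, 2+9) = Gamma(80, 11).
Posterior mode = (α'−1)/β' = 79/11.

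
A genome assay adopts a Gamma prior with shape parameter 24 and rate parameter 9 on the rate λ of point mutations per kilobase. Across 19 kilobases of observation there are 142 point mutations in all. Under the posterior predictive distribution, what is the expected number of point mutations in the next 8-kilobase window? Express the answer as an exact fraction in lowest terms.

332/7

Total count 142 over total exposure 19 kilobases.
By Gamma–Poisson conjugacy, the posterior is Gamma(α + Σx, β + Σt) = Gamma(24 + 142, 9 + 19) = Gamma(166, 28).
Predictive mean over an 8-kilobase window = T·E[λ|data] = 8·166/28 = 332/7.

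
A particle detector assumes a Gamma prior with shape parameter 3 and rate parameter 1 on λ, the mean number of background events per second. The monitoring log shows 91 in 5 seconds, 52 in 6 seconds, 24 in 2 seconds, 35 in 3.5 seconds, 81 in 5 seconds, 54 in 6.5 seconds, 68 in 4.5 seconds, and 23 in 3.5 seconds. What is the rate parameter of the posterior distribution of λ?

Total count: 91 + 52 + 24 + 35 + 81 + 54 + 68 + 23 = 428.
Total exposure: 5 + 6 + 2 + 3.5 + 5 + 6.5 + 4.5 + 3.5 = 36 seconds.
The Gamma prior is conjugate for the Poisson rate, so λ | data ~ Gamma(3+428, 1+36) = Gamma(431, 37).

37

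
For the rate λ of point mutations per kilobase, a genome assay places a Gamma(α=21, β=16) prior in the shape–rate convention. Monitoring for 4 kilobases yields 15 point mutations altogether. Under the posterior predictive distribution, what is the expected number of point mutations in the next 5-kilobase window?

9

Total count 15 over total exposure 4 kilobases.
Gamma(α, β) with Poisson data over total exposure Σt gives posterior Gamma(α+Σx, β+Σt) = Gamma(36, 20).
Predictive mean over a 5-kilobase window = T·E[λ|data] = 5·36/20 = 9.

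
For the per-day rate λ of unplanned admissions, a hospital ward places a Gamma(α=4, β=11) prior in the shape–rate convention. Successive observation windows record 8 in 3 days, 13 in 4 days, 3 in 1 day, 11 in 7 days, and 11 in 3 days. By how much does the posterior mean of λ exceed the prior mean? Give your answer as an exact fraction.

Total count: 8 + 13 + 3 + 11 + 11 = 46.
Total exposure: 3 + 4 + 1 + 7 + 3 = 18 days.
Conjugate update: add total count to the shape and total exposure to the rate, giving Gamma(50, 29).
Posterior mean = 50/29 = 50/29; prior mean = 4/11 = 4/11. Difference = 50/29 − 4/11 = 434/319.

434/319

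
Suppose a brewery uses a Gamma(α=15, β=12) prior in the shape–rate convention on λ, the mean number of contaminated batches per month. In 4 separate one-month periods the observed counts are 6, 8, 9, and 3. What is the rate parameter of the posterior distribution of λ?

16

Total count: 6 + 8 + 9 + 3 = 26.
Total exposure: 4 months.
The Gamma prior is conjugate for the Poisson rate, so λ | data ~ Gamma(15+26, 12+4) = Gamma(41, 16).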